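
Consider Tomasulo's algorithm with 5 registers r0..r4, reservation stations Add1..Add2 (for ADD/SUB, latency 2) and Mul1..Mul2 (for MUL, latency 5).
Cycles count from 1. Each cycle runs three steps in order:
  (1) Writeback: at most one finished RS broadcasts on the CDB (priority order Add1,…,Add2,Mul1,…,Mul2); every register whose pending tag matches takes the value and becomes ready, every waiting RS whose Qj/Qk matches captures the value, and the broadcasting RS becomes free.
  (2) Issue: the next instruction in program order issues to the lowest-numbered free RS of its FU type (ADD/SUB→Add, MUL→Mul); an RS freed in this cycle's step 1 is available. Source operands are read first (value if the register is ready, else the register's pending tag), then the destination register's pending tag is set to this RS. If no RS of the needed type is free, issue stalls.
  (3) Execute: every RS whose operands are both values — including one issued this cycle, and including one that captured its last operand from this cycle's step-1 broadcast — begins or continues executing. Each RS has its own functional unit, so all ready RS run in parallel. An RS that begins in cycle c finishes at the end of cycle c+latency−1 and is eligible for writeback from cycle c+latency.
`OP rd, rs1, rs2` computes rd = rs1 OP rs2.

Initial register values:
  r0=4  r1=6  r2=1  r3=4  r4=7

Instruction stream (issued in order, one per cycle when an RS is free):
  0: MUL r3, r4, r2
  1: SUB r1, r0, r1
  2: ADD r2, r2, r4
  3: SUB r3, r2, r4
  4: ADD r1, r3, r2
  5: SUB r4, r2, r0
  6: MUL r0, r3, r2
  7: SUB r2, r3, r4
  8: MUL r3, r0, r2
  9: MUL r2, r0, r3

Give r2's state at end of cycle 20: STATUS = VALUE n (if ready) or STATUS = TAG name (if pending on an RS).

STATUS = TAG Mul1

c1: issue MUL r3<-Mul1 | r0:4,r1:6,r2:1,r3:Mul1,r4:7
c2: issue SUB r1<-Add1 | r0:4,r1:Add1,r2:1,r3:Mul1,r4:7
c3: issue ADD r2<-Add2 | r0:4,r1:Add1,r2:Add2,r3:Mul1,r4:7
c4: CDB Add1=-2; issue SUB r3<-Add1 | r0:4,r1:-2,r2:Add2,r3:Add1,r4:7
c5: CDB Add2=8; issue ADD r1<-Add2 | r0:4,r1:Add2,r2:8,r3:Add1,r4:7
c6: CDB Mul1=7; stall | r0:4,r1:Add2,r2:8,r3:Add1,r4:7
c7: CDB Add1=1; issue SUB r4<-Add1 | r0:4,r1:Add2,r2:8,r3:1,r4:Add1
c8: issue MUL r0<-Mul1 | r0:Mul1,r1:Add2,r2:8,r3:1,r4:Add1
c9: CDB Add1=4; issue SUB r2<-Add1 | r0:Mul1,r1:Add2,r2:Add1,r3:1,r4:4
c10: CDB Add2=9; issue MUL r3<-Mul2 | r0:Mul1,r1:9,r2:Add1,r3:Mul2,r4:4
c11: CDB Add1=-3; stall | r0:Mul1,r1:9,r2:-3,r3:Mul2,r4:4
c12: stall | r0:Mul1,r1:9,r2:-3,r3:Mul2,r4:4
c13: CDB Mul1=8; issue MUL r2<-Mul1 | r0:8,r1:9,r2:Mul1,r3:Mul2,r4:4
c14: - | r0:8,r1:9,r2:Mul1,r3:Mul2,r4:4
c15: - | r0:8,r1:9,r2:Mul1,r3:Mul2,r4:4
c16: - | r0:8,r1:9,r2:Mul1,r3:Mul2,r4:4
c17: - | r0:8,r1:9,r2:Mul1,r3:Mul2,r4:4
c18: CDB Mul2=-24 | r0:8,r1:9,r2:Mul1,r3:-24,r4:4
c19: - | r0:8,r1:9,r2:Mul1,r3:-24,r4:4
c20: - | r0:8,r1:9,r2:Mul1,r3:-24,r4:4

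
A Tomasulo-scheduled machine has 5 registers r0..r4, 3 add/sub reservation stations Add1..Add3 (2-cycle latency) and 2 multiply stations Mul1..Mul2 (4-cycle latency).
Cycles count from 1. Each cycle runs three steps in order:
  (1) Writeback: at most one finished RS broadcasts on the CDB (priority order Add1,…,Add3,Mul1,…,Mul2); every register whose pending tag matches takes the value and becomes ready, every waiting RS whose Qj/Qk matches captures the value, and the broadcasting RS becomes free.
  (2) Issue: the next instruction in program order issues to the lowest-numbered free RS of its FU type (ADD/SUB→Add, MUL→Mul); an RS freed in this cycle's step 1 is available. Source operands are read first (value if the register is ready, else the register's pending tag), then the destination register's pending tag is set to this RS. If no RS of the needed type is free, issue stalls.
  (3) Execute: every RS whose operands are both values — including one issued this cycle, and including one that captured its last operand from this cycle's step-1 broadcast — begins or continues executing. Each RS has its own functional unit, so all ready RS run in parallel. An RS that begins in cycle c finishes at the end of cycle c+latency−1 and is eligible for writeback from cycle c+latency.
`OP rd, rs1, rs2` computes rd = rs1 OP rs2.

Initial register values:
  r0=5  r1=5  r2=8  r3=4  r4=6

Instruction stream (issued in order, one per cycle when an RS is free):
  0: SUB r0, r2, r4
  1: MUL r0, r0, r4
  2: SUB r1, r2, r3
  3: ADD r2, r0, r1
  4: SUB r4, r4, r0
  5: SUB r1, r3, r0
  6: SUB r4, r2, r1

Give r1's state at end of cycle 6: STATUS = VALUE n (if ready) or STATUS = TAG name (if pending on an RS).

cycle 1: issue SUB r0<-Add1 // r0:Add1,r1:5,r2:8,r3:4,r4:6
cycle 2: issue MUL r0<-Mul1 // r0:Mul1,r1:5,r2:8,r3:4,r4:6
cycle 3: CDB Add1=2; issue SUB r1<-Add1 // r0:Mul1,r1:Add1,r2:8,r3:4,r4:6
cycle 4: issue ADD r2<-Add2 // r0:Mul1,r1:Add1,r2:Add2,r3:4,r4:6
cycle 5: CDB Add1=4; issue SUB r4<-Add1 // r0:Mul1,r1:4,r2:Add2,r3:4,r4:Add1
cycle 6: issue SUB r1<-Add3 // r0:Mul1,r1:Add3,r2:Add2,r3:4,r4:Add1

STATUS = TAG Add3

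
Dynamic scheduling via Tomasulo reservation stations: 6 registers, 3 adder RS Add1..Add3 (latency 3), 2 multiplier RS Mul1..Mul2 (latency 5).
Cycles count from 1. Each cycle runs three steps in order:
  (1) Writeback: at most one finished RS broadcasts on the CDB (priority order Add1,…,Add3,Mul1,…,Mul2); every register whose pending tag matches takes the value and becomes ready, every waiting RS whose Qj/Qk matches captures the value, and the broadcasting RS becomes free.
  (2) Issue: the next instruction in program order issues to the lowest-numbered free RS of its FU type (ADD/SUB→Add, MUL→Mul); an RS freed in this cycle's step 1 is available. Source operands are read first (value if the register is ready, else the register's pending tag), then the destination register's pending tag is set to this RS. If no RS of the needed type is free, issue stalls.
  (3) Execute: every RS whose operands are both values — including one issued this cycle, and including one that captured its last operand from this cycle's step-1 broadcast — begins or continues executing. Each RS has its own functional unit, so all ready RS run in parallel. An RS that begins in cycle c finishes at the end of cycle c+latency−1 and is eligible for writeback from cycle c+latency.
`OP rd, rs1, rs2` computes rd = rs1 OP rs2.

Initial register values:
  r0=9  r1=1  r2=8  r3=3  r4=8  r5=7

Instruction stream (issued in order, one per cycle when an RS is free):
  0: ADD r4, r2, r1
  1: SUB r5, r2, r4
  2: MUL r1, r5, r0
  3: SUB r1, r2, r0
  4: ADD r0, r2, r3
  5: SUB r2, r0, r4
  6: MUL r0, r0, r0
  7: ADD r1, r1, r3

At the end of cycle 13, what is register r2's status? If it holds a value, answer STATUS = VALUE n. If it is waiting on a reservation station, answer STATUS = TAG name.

  c1: issue ADD r4<-Add1  regs: r0:9,r1:1,r2:8,r3:3,r4:Add1,r5:7
  c2: issue SUB r5<-Add2  regs: r0:9,r1:1,r2:8,r3:3,r4:Add1,r5:Add2
  c3: issue MUL r1<-Mul1  regs: r0:9,r1:Mul1,r2:8,r3:3,r4:Add1,r5:Add2
  c4: CDB Add1=9; issue SUB r1<-Add1  regs: r0:9,r1:Add1,r2:8,r3:3,r4:9,r5:Add2
  c5: issue ADD r0<-Add3  regs: r0:Add3,r1:Add1,r2:8,r3:3,r4:9,r5:Add2
  c6: stall  regs: r0:Add3,r1:Add1,r2:8,r3:3,r4:9,r5:Add2
  c7: CDB Add1=-1; issue SUB r2<-Add1  regs: r0:Add3,r1:-1,r2:Add1,r3:3,r4:9,r5:Add2
  c8: CDB Add2=-1; issue MUL r0<-Mul2  regs: r0:Mul2,r1:-1,r2:Add1,r3:3,r4:9,r5:-1
  c9: CDB Add3=11; issue ADD r1<-Add2  regs: r0:Mul2,r1:Add2,r2:Add1,r3:3,r4:9,r5:-1
  c10: -  regs: r0:Mul2,r1:Add2,r2:Add1,r3:3,r4:9,r5:-1
  c11: -  regs: r0:Mul2,r1:Add2,r2:Add1,r3:3,r4:9,r5:-1
  c12: CDB Add1=2  regs: r0:Mul2,r1:Add2,r2:2,r3:3,r4:9,r5:-1
  c13: CDB Add2=2  regs: r0:Mul2,r1:2,r2:2,r3:3,r4:9,r5:-1

STATUS = VALUE 2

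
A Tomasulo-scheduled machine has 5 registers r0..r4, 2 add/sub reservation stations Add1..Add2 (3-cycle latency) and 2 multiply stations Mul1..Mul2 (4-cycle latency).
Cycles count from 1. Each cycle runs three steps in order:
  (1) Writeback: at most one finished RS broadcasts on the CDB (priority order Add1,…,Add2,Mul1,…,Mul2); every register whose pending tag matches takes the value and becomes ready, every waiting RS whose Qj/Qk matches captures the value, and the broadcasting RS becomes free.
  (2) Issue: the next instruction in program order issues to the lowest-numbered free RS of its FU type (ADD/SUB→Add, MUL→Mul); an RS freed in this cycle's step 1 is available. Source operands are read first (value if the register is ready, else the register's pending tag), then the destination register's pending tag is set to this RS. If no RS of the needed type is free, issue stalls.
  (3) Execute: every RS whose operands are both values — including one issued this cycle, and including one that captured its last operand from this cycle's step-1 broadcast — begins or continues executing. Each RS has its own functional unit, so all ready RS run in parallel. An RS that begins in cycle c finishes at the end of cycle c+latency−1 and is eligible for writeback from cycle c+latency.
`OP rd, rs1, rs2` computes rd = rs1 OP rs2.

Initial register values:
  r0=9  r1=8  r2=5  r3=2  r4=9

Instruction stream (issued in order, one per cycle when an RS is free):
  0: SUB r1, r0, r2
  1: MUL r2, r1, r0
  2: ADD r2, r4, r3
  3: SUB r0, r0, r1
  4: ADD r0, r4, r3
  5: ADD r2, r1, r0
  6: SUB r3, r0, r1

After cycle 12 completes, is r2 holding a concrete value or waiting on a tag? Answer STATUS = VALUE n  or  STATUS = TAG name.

STATUS = VALUE 15

  c1: issue SUB r1<-Add1  regs: r0:9,r1:Add1,r2:5,r3:2,r4:9
  c2: issue MUL r2<-Mul1  regs: r0:9,r1:Add1,r2:Mul1,r3:2,r4:9
  c3: issue ADD r2<-Add2  regs: r0:9,r1:Add1,r2:Add2,r3:2,r4:9
  c4: CDB Add1=4; issue SUB r0<-Add1  regs: r0:Add1,r1:4,r2:Add2,r3:2,r4:9
  c5: stall  regs: r0:Add1,r1:4,r2:Add2,r3:2,r4:9
  c6: CDB Add2=11; issue ADD r0<-Add2  regs: r0:Add2,r1:4,r2:11,r3:2,r4:9
  c7: CDB Add1=5; issue ADD r2<-Add1  regs: r0:Add2,r1:4,r2:Add1,r3:2,r4:9
  c8: CDB Mul1=36; stall  regs: r0:Add2,r1:4,r2:Add1,r3:2,r4:9
  c9: CDB Add2=11; issue SUB r3<-Add2  regs: r0:11,r1:4,r2:Add1,r3:Add2,r4:9
  c10: -  regs: r0:11,r1:4,r2:Add1,r3:Add2,r4:9
  c11: -  regs: r0:11,r1:4,r2:Add1,r3:Add2,r4:9
  c12: CDB Add1=15  regs: r0:11,r1:4,r2:15,r3:Add2,r4:9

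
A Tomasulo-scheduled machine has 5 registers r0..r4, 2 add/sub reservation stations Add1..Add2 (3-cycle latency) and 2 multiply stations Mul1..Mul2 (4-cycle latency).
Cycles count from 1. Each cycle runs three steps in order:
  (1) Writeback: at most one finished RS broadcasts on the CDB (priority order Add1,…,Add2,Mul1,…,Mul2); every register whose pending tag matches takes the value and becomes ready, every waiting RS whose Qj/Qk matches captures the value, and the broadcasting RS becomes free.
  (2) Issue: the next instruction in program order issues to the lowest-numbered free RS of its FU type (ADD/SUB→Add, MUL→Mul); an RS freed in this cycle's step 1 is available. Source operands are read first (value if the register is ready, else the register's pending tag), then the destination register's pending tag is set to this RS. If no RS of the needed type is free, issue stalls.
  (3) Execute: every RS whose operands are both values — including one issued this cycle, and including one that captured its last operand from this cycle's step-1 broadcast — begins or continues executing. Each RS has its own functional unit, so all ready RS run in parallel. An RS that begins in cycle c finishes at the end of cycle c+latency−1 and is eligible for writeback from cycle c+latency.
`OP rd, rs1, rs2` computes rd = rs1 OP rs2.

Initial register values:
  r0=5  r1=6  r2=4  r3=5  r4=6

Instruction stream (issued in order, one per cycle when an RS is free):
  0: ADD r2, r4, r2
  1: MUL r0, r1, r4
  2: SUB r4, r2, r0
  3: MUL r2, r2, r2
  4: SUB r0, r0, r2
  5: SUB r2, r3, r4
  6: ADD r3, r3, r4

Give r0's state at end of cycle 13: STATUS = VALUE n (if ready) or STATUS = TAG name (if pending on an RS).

STATUS = VALUE -64

  c1: issue ADD r2<-Add1  regs: r0:5,r1:6,r2:Add1,r3:5,r4:6
  c2: issue MUL r0<-Mul1  regs: r0:Mul1,r1:6,r2:Add1,r3:5,r4:6
  c3: issue SUB r4<-Add2  regs: r0:Mul1,r1:6,r2:Add1,r3:5,r4:Add2
  c4: CDB Add1=10; issue MUL r2<-Mul2  regs: r0:Mul1,r1:6,r2:Mul2,r3:5,r4:Add2
  c5: issue SUB r0<-Add1  regs: r0:Add1,r1:6,r2:Mul2,r3:5,r4:Add2
  c6: CDB Mul1=36; stall  regs: r0:Add1,r1:6,r2:Mul2,r3:5,r4:Add2
  c7: stall  regs: r0:Add1,r1:6,r2:Mul2,r3:5,r4:Add2
  c8: CDB Mul2=100; stall  regs: r0:Add1,r1:6,r2:100,r3:5,r4:Add2
  c9: CDB Add2=-26; issue SUB r2<-Add2  regs: r0:Add1,r1:6,r2:Add2,r3:5,r4:-26
  c10: stall  regs: r0:Add1,r1:6,r2:Add2,r3:5,r4:-26
  c11: CDB Add1=-64; issue ADD r3<-Add1  regs: r0:-64,r1:6,r2:Add2,r3:Add1,r4:-26
  c12: CDB Add2=31  regs: r0:-64,r1:6,r2:31,r3:Add1,r4:-26
  c13: -  regs: r0:-64,r1:6,r2:31,r3:Add1,r4:-26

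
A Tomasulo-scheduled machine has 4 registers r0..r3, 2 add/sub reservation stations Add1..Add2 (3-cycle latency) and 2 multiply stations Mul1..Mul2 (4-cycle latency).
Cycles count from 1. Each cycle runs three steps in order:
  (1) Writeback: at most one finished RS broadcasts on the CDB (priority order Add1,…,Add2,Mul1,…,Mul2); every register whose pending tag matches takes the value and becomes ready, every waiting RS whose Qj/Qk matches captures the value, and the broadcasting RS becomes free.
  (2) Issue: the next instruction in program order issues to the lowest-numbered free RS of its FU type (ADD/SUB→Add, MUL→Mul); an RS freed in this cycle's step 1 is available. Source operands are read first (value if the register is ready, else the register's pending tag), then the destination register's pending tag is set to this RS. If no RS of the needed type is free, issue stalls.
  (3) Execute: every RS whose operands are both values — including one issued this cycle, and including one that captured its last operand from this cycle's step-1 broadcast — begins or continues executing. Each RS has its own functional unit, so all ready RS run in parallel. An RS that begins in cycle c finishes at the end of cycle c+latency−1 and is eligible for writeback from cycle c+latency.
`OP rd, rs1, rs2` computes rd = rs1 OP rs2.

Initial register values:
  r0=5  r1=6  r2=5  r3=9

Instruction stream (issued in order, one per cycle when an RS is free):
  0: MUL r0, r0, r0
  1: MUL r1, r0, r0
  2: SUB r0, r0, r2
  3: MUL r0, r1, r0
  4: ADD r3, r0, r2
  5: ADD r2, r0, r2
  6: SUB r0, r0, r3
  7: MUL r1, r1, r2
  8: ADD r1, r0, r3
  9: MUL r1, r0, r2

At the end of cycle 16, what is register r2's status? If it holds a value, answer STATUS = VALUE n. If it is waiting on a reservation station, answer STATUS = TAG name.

  c1: issue MUL r0<-Mul1  regs: r0:Mul1,r1:6,r2:5,r3:9
  c2: issue MUL r1<-Mul2  regs: r0:Mul1,r1:Mul2,r2:5,r3:9
  c3: issue SUB r0<-Add1  regs: r0:Add1,r1:Mul2,r2:5,r3:9
  c4: stall  regs: r0:Add1,r1:Mul2,r2:5,r3:9
  c5: CDB Mul1=25; issue MUL r0<-Mul1  regs: r0:Mul1,r1:Mul2,r2:5,r3:9
  c6: issue ADD r3<-Add2  regs: r0:Mul1,r1:Mul2,r2:5,r3:Add2
  c7: stall  regs: r0:Mul1,r1:Mul2,r2:5,r3:Add2
  c8: CDB Add1=20; issue ADD r2<-Add1  regs: r0:Mul1,r1:Mul2,r2:Add1,r3:Add2
  c9: CDB Mul2=625; stall  regs: r0:Mul1,r1:625,r2:Add1,r3:Add2
  c10: stall  regs: r0:Mul1,r1:625,r2:Add1,r3:Add2
  c11: stall  regs: r0:Mul1,r1:625,r2:Add1,r3:Add2
  c12: stall  regs: r0:Mul1,r1:625,r2:Add1,r3:Add2
  c13: CDB Mul1=12500; stall  regs: r0:12500,r1:625,r2:Add1,r3:Add2
  c14: stall  regs: r0:12500,r1:625,r2:Add1,r3:Add2
  c15: stall  regs: r0:12500,r1:625,r2:Add1,r3:Add2
  c16: CDB Add1=12505; issue SUB r0<-Add1  regs: r0:Add1,r1:625,r2:12505,r3:Add2

STATUS = VALUE 12505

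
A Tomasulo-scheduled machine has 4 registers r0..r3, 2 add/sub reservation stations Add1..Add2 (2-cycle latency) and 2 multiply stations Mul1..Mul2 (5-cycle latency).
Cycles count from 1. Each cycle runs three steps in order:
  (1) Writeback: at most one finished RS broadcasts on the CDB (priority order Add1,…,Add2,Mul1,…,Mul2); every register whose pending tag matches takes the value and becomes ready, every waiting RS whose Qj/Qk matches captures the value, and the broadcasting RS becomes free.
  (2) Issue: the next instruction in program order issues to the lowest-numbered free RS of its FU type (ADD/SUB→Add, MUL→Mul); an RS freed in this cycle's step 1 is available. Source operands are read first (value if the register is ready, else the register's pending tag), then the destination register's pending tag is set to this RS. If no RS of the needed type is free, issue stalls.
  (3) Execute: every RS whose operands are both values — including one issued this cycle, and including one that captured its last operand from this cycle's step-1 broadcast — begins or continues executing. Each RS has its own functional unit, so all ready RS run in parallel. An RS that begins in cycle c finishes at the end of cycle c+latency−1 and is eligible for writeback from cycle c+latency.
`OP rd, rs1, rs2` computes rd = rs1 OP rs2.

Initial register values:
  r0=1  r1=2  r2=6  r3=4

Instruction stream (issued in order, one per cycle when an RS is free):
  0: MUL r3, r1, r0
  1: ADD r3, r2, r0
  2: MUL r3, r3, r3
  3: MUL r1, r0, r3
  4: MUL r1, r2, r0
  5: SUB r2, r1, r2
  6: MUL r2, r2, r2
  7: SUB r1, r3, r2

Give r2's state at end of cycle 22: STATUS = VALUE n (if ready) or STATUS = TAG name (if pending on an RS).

cycle 1: issue MUL r3<-Mul1 // r0:1,r1:2,r2:6,r3:Mul1
cycle 2: issue ADD r3<-Add1 // r0:1,r1:2,r2:6,r3:Add1
cycle 3: issue MUL r3<-Mul2 // r0:1,r1:2,r2:6,r3:Mul2
cycle 4: CDB Add1=7; stall // r0:1,r1:2,r2:6,r3:Mul2
cycle 5: stall // r0:1,r1:2,r2:6,r3:Mul2
cycle 6: CDB Mul1=2; issue MUL r1<-Mul1 // r0:1,r1:Mul1,r2:6,r3:Mul2
cycle 7: stall // r0:1,r1:Mul1,r2:6,r3:Mul2
cycle 8: stall // r0:1,r1:Mul1,r2:6,r3:Mul2
cycle 9: CDB Mul2=49; issue MUL r1<-Mul2 // r0:1,r1:Mul2,r2:6,r3:49
cycle 10: issue SUB r2<-Add1 // r0:1,r1:Mul2,r2:Add1,r3:49
cycle 11: stall // r0:1,r1:Mul2,r2:Add1,r3:49
cycle 12: stall // r0:1,r1:Mul2,r2:Add1,r3:49
cycle 13: stall // r0:1,r1:Mul2,r2:Add1,r3:49
cycle 14: CDB Mul1=49; issue MUL r2<-Mul1 // r0:1,r1:Mul2,r2:Mul1,r3:49
cycle 15: CDB Mul2=6; issue SUB r1<-Add2 // r0:1,r1:Add2,r2:Mul1,r3:49
cycle 16: - // r0:1,r1:Add2,r2:Mul1,r3:49
cycle 17: CDB Add1=0 // r0:1,r1:Add2,r2:Mul1,r3:49
cycle 18: - // r0:1,r1:Add2,r2:Mul1,r3:49
cycle 19: - // r0:1,r1:Add2,r2:Mul1,r3:49
cycle 20: - // r0:1,r1:Add2,r2:Mul1,r3:49
cycle 21: - // r0:1,r1:Add2,r2:Mul1,r3:49
cycle 22: CDB Mul1=0 // r0:1,r1:Add2,r2:0,r3:49

STATUS = VALUE 0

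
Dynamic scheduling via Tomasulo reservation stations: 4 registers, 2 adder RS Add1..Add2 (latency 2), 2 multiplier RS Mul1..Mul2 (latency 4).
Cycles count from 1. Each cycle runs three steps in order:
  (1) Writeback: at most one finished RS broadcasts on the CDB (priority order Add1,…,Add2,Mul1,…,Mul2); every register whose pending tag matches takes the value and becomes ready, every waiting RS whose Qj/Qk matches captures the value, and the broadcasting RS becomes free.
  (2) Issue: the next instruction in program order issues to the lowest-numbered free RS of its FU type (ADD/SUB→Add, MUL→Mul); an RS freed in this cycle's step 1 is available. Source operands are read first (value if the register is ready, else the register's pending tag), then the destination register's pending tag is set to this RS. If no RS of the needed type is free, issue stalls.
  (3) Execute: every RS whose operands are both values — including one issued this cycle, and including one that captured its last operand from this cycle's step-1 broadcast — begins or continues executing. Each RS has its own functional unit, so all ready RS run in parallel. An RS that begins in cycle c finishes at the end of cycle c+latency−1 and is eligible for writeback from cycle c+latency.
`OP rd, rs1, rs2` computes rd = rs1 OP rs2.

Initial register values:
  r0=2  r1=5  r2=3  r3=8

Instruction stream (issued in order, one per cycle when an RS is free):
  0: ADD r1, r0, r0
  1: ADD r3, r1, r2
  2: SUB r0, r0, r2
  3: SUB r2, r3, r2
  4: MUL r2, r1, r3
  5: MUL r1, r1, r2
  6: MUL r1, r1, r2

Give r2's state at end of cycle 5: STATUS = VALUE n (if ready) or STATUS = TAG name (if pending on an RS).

STATUS = TAG Add1

cycle 1: issue ADD r1<-Add1 // r0:2,r1:Add1,r2:3,r3:8
cycle 2: issue ADD r3<-Add2 // r0:2,r1:Add1,r2:3,r3:Add2
cycle 3: CDB Add1=4; issue SUB r0<-Add1 // r0:Add1,r1:4,r2:3,r3:Add2
cycle 4: stall // r0:Add1,r1:4,r2:3,r3:Add2
cycle 5: CDB Add1=-1; issue SUB r2<-Add1 // r0:-1,r1:4,r2:Add1,r3:Add2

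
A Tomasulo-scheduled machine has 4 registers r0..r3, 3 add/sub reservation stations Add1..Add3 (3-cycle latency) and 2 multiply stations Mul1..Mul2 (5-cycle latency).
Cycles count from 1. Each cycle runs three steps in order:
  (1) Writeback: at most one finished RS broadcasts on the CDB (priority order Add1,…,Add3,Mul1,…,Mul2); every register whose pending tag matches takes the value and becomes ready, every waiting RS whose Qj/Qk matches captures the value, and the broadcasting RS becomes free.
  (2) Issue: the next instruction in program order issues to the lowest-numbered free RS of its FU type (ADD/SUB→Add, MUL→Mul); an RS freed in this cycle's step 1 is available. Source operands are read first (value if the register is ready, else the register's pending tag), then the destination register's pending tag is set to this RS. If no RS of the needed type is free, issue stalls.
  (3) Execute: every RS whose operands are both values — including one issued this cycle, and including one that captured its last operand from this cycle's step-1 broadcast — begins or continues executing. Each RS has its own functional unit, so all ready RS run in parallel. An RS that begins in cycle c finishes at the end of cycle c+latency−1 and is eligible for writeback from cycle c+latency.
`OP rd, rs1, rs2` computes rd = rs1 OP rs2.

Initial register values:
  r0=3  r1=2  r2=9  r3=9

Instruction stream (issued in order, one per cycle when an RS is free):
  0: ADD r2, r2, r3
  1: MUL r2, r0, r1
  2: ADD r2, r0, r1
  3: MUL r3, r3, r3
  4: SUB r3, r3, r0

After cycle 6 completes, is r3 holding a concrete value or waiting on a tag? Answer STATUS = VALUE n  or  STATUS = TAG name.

STATUS = TAG Add1

c1: issue ADD r2<-Add1 | r0:3,r1:2,r2:Add1,r3:9
c2: issue MUL r2<-Mul1 | r0:3,r1:2,r2:Mul1,r3:9
c3: issue ADD r2<-Add2 | r0:3,r1:2,r2:Add2,r3:9
c4: CDB Add1=18; issue MUL r3<-Mul2 | r0:3,r1:2,r2:Add2,r3:Mul2
c5: issue SUB r3<-Add1 | r0:3,r1:2,r2:Add2,r3:Add1
c6: CDB Add2=5 | r0:3,r1:2,r2:5,r3:Add1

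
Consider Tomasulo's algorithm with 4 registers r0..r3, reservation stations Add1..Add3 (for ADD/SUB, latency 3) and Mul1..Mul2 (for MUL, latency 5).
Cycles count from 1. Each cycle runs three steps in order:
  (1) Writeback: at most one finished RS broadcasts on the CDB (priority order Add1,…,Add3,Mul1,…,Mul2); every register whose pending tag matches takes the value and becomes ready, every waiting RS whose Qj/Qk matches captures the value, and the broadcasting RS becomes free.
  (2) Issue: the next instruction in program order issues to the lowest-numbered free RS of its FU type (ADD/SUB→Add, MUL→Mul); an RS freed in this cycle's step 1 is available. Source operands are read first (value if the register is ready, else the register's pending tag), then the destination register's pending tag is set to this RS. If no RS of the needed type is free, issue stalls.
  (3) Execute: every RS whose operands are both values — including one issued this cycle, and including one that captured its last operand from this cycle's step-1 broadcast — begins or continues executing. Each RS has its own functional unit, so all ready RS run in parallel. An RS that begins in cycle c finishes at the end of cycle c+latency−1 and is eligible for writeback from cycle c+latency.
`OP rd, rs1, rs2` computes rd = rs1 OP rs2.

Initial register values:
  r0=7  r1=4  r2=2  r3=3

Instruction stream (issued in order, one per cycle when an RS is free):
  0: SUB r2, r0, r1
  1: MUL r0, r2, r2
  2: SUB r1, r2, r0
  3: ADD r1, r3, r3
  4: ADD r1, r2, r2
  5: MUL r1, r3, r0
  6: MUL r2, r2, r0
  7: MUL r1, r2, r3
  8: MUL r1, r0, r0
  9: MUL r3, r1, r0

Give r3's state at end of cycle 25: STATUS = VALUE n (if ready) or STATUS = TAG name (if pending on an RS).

STATUS = VALUE 729

c1: issue SUB r2<-Add1 | r0:7,r1:4,r2:Add1,r3:3
c2: issue MUL r0<-Mul1 | r0:Mul1,r1:4,r2:Add1,r3:3
c3: issue SUB r1<-Add2 | r0:Mul1,r1:Add2,r2:Add1,r3:3
c4: CDB Add1=3; issue ADD r1<-Add1 | r0:Mul1,r1:Add1,r2:3,r3:3
c5: issue ADD r1<-Add3 | r0:Mul1,r1:Add3,r2:3,r3:3
c6: issue MUL r1<-Mul2 | r0:Mul1,r1:Mul2,r2:3,r3:3
c7: CDB Add1=6; stall | r0:Mul1,r1:Mul2,r2:3,r3:3
c8: CDB Add3=6; stall | r0:Mul1,r1:Mul2,r2:3,r3:3
c9: CDB Mul1=9; issue MUL r2<-Mul1 | r0:9,r1:Mul2,r2:Mul1,r3:3
c10: stall | r0:9,r1:Mul2,r2:Mul1,r3:3
c11: stall | r0:9,r1:Mul2,r2:Mul1,r3:3
c12: CDB Add2=-6; stall | r0:9,r1:Mul2,r2:Mul1,r3:3
c13: stall | r0:9,r1:Mul2,r2:Mul1,r3:3
c14: CDB Mul1=27; issue MUL r1<-Mul1 | r0:9,r1:Mul1,r2:27,r3:3
c15: CDB Mul2=27; issue MUL r1<-Mul2 | r0:9,r1:Mul2,r2:27,r3:3
c16: stall | r0:9,r1:Mul2,r2:27,r3:3
c17: stall | r0:9,r1:Mul2,r2:27,r3:3
c18: stall | r0:9,r1:Mul2,r2:27,r3:3
c19: CDB Mul1=81; issue MUL r3<-Mul1 | r0:9,r1:Mul2,r2:27,r3:Mul1
c20: CDB Mul2=81 | r0:9,r1:81,r2:27,r3:Mul1
c21: - | r0:9,r1:81,r2:27,r3:Mul1
c22: - | r0:9,r1:81,r2:27,r3:Mul1
c23: - | r0:9,r1:81,r2:27,r3:Mul1
c24: - | r0:9,r1:81,r2:27,r3:Mul1
c25: CDB Mul1=729 | r0:9,r1:81,r2:27,r3:729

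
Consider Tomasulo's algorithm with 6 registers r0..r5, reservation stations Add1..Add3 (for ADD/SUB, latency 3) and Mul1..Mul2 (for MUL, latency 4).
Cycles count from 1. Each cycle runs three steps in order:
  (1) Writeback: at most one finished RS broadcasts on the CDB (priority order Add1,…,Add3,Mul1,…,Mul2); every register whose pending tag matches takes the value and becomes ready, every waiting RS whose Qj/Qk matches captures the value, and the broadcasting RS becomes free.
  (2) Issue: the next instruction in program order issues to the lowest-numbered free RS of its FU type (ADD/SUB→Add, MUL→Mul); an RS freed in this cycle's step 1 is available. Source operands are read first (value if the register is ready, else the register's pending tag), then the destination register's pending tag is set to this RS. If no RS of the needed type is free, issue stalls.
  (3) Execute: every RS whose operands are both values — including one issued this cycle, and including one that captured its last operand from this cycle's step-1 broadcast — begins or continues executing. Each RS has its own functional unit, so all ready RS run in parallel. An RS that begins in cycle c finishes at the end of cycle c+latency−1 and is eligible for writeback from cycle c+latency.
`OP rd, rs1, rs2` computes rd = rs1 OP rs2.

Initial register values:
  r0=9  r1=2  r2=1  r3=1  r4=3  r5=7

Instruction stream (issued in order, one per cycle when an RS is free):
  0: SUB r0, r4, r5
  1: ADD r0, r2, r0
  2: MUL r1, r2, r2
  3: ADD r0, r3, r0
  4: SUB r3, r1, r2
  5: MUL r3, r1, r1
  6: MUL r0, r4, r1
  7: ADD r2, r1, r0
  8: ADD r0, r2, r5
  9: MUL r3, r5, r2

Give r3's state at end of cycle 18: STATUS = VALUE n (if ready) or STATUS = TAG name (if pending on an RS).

cycle 1: issue SUB r0<-Add1 // r0:Add1,r1:2,r2:1,r3:1,r4:3,r5:7
cycle 2: issue ADD r0<-Add2 // r0:Add2,r1:2,r2:1,r3:1,r4:3,r5:7
cycle 3: issue MUL r1<-Mul1 // r0:Add2,r1:Mul1,r2:1,r3:1,r4:3,r5:7
cycle 4: CDB Add1=-4; issue ADD r0<-Add1 // r0:Add1,r1:Mul1,r2:1,r3:1,r4:3,r5:7
cycle 5: issue SUB r3<-Add3 // r0:Add1,r1:Mul1,r2:1,r3:Add3,r4:3,r5:7
cycle 6: issue MUL r3<-Mul2 // r0:Add1,r1:Mul1,r2:1,r3:Mul2,r4:3,r5:7
cycle 7: CDB Add2=-3; stall // r0:Add1,r1:Mul1,r2:1,r3:Mul2,r4:3,r5:7
cycle 8: CDB Mul1=1; issue MUL r0<-Mul1 // r0:Mul1,r1:1,r2:1,r3:Mul2,r4:3,r5:7
cycle 9: issue ADD r2<-Add2 // r0:Mul1,r1:1,r2:Add2,r3:Mul2,r4:3,r5:7
cycle 10: CDB Add1=-2; issue ADD r0<-Add1 // r0:Add1,r1:1,r2:Add2,r3:Mul2,r4:3,r5:7
cycle 11: CDB Add3=0; stall // r0:Add1,r1:1,r2:Add2,r3:Mul2,r4:3,r5:7
cycle 12: CDB Mul1=3; issue MUL r3<-Mul1 // r0:Add1,r1:1,r2:Add2,r3:Mul1,r4:3,r5:7
cycle 13: CDB Mul2=1 // r0:Add1,r1:1,r2:Add2,r3:Mul1,r4:3,r5:7
cycle 14: - // r0:Add1,r1:1,r2:Add2,r3:Mul1,r4:3,r5:7
cycle 15: CDB Add2=4 // r0:Add1,r1:1,r2:4,r3:Mul1,r4:3,r5:7
cycle 16: - // r0:Add1,r1:1,r2:4,r3:Mul1,r4:3,r5:7
cycle 17: - // r0:Add1,r1:1,r2:4,r3:Mul1,r4:3,r5:7
cycle 18: CDB Add1=11 // r0:11,r1:1,r2:4,r3:Mul1,r4:3,r5:7

STATUS = TAG Mul1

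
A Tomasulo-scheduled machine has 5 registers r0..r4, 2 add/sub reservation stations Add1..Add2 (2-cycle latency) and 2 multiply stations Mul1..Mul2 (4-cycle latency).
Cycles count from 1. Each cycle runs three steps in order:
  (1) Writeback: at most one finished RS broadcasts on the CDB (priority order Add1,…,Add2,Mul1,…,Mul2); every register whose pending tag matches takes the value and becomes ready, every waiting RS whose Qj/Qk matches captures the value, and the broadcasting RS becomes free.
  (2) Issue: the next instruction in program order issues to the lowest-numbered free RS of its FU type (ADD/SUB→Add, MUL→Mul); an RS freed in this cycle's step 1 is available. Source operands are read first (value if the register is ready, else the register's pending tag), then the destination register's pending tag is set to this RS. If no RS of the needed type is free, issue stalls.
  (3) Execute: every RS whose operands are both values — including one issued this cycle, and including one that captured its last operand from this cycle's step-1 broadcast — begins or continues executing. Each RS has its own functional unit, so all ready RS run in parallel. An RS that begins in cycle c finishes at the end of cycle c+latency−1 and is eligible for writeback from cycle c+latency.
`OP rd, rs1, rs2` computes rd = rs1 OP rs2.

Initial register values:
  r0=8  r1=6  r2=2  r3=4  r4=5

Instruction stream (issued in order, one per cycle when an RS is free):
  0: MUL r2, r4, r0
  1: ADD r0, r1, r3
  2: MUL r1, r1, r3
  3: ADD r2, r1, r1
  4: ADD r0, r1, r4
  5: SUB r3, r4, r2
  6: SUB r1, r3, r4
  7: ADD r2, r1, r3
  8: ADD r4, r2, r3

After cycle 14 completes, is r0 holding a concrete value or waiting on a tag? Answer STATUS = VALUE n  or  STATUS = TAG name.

STATUS = VALUE 29

cycle 1: issue MUL r2<-Mul1 // r0:8,r1:6,r2:Mul1,r3:4,r4:5
cycle 2: issue ADD r0<-Add1 // r0:Add1,r1:6,r2:Mul1,r3:4,r4:5
cycle 3: issue MUL r1<-Mul2 // r0:Add1,r1:Mul2,r2:Mul1,r3:4,r4:5
cycle 4: CDB Add1=10; issue ADD r2<-Add1 // r0:10,r1:Mul2,r2:Add1,r3:4,r4:5
cycle 5: CDB Mul1=40; issue ADD r0<-Add2 // r0:Add2,r1:Mul2,r2:Add1,r3:4,r4:5
cycle 6: stall // r0:Add2,r1:Mul2,r2:Add1,r3:4,r4:5
cycle 7: CDB Mul2=24; stall // r0:Add2,r1:24,r2:Add1,r3:4,r4:5
cycle 8: stall // r0:Add2,r1:24,r2:Add1,r3:4,r4:5
cycle 9: CDB Add1=48; issue SUB r3<-Add1 // r0:Add2,r1:24,r2:48,r3:Add1,r4:5
cycle 10: CDB Add2=29; issue SUB r1<-Add2 // r0:29,r1:Add2,r2:48,r3:Add1,r4:5
cycle 11: CDB Add1=-43; issue ADD r2<-Add1 // r0:29,r1:Add2,r2:Add1,r3:-43,r4:5
cycle 12: stall // r0:29,r1:Add2,r2:Add1,r3:-43,r4:5
cycle 13: CDB Add2=-48; issue ADD r4<-Add2 // r0:29,r1:-48,r2:Add1,r3:-43,r4:Add2
cycle 14: - // r0:29,r1:-48,r2:Add1,r3:-43,r4:Add2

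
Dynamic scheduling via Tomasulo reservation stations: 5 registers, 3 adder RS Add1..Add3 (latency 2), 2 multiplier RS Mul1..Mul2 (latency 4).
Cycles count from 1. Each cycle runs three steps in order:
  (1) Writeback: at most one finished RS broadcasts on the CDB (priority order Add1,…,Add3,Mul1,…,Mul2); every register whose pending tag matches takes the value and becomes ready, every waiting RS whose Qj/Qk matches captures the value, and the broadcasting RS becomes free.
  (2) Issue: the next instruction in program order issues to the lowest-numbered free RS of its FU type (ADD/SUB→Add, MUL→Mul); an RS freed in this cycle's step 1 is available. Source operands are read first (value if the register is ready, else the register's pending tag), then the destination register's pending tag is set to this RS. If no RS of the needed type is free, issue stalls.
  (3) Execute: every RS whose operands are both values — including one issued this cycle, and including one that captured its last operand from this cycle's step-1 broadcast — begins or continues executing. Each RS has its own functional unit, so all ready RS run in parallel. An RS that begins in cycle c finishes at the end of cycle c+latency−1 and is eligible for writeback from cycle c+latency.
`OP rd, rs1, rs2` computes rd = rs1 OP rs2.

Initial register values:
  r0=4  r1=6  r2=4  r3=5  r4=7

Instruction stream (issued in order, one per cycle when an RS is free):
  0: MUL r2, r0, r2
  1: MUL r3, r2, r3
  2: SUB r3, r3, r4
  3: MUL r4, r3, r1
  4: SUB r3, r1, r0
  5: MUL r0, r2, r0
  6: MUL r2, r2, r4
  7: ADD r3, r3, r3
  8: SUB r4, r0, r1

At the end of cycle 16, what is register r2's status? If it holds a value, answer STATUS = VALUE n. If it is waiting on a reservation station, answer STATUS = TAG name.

STATUS = TAG Mul2

cycle 1: issue MUL r2<-Mul1 // r0:4,r1:6,r2:Mul1,r3:5,r4:7
cycle 2: issue MUL r3<-Mul2 // r0:4,r1:6,r2:Mul1,r3:Mul2,r4:7
cycle 3: issue SUB r3<-Add1 // r0:4,r1:6,r2:Mul1,r3:Add1,r4:7
cycle 4: stall // r0:4,r1:6,r2:Mul1,r3:Add1,r4:7
cycle 5: CDB Mul1=16; issue MUL r4<-Mul1 // r0:4,r1:6,r2:16,r3:Add1,r4:Mul1
cycle 6: issue SUB r3<-Add2 // r0:4,r1:6,r2:16,r3:Add2,r4:Mul1
cycle 7: stall // r0:4,r1:6,r2:16,r3:Add2,r4:Mul1
cycle 8: CDB Add2=2; stall // r0:4,r1:6,r2:16,r3:2,r4:Mul1
cycle 9: CDB Mul2=80; issue MUL r0<-Mul2 // r0:Mul2,r1:6,r2:16,r3:2,r4:Mul1
cycle 10: stall // r0:Mul2,r1:6,r2:16,r3:2,r4:Mul1
cycle 11: CDB Add1=73; stall // r0:Mul2,r1:6,r2:16,r3:2,r4:Mul1
cycle 12: stall // r0:Mul2,r1:6,r2:16,r3:2,r4:Mul1
cycle 13: CDB Mul2=64; issue MUL r2<-Mul2 // r0:64,r1:6,r2:Mul2,r3:2,r4:Mul1
cycle 14: issue ADD r3<-Add1 // r0:64,r1:6,r2:Mul2,r3:Add1,r4:Mul1
cycle 15: CDB Mul1=438; issue SUB r4<-Add2 // r0:64,r1:6,r2:Mul2,r3:Add1,r4:Add2
cycle 16: CDB Add1=4 // r0:64,r1:6,r2:Mul2,r3:4,r4:Add2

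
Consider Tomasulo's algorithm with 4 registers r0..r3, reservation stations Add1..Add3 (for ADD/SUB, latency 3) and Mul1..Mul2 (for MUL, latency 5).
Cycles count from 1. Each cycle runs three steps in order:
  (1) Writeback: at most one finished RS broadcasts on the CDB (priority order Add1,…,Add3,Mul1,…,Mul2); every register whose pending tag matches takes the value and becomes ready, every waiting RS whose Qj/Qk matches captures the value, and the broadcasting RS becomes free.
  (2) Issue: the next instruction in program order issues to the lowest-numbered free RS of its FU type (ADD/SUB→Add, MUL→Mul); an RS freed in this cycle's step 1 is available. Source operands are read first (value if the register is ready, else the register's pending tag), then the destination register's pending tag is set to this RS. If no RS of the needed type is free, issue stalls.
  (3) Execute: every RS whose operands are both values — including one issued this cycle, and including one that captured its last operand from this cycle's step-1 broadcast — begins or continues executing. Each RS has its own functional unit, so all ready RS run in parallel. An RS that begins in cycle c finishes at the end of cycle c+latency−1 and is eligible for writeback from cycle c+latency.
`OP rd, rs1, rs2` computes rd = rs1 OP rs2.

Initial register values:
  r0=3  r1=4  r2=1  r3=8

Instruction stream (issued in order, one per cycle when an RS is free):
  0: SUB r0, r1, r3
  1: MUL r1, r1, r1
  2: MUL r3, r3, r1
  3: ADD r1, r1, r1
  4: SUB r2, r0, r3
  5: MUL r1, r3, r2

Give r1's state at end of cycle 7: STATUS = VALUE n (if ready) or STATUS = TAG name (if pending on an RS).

STATUS = TAG Mul1

  c1: issue SUB r0<-Add1  regs: r0:Add1,r1:4,r2:1,r3:8
  c2: issue MUL r1<-Mul1  regs: r0:Add1,r1:Mul1,r2:1,r3:8
  c3: issue MUL r3<-Mul2  regs: r0:Add1,r1:Mul1,r2:1,r3:Mul2
  c4: CDB Add1=-4; issue ADD r1<-Add1  regs: r0:-4,r1:Add1,r2:1,r3:Mul2
  c5: issue SUB r2<-Add2  regs: r0:-4,r1:Add1,r2:Add2,r3:Mul2
  c6: stall  regs: r0:-4,r1:Add1,r2:Add2,r3:Mul2
  c7: CDB Mul1=16; issue MUL r1<-Mul1  regs: r0:-4,r1:Mul1,r2:Add2,r3:Mul2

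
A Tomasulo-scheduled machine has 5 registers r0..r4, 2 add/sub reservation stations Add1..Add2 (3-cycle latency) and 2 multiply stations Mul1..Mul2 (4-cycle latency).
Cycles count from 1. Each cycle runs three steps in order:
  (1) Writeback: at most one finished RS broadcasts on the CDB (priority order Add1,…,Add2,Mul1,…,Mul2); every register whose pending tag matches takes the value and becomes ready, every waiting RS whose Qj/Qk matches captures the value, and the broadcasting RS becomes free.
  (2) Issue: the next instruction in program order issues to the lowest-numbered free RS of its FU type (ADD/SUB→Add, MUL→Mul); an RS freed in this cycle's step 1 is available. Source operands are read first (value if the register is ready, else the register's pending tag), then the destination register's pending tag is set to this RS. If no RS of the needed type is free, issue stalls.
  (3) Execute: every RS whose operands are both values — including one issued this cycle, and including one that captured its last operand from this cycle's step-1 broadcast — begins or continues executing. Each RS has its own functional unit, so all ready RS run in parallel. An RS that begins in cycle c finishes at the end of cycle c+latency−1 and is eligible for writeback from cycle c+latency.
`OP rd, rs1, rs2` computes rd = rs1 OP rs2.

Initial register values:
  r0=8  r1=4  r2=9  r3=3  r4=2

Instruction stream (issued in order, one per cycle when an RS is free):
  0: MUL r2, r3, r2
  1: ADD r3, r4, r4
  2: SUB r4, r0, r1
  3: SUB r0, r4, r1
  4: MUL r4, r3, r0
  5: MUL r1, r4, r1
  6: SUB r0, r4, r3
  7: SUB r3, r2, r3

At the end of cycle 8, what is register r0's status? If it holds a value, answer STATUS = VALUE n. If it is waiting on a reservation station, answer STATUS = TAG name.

c1: issue MUL r2<-Mul1 | r0:8,r1:4,r2:Mul1,r3:3,r4:2
c2: issue ADD r3<-Add1 | r0:8,r1:4,r2:Mul1,r3:Add1,r4:2
c3: issue SUB r4<-Add2 | r0:8,r1:4,r2:Mul1,r3:Add1,r4:Add2
c4: stall | r0:8,r1:4,r2:Mul1,r3:Add1,r4:Add2
c5: CDB Add1=4; issue SUB r0<-Add1 | r0:Add1,r1:4,r2:Mul1,r3:4,r4:Add2
c6: CDB Add2=4; issue MUL r4<-Mul2 | r0:Add1,r1:4,r2:Mul1,r3:4,r4:Mul2
c7: CDB Mul1=27; issue MUL r1<-Mul1 | r0:Add1,r1:Mul1,r2:27,r3:4,r4:Mul2
c8: issue SUB r0<-Add2 | r0:Add2,r1:Mul1,r2:27,r3:4,r4:Mul2

STATUS = TAG Add2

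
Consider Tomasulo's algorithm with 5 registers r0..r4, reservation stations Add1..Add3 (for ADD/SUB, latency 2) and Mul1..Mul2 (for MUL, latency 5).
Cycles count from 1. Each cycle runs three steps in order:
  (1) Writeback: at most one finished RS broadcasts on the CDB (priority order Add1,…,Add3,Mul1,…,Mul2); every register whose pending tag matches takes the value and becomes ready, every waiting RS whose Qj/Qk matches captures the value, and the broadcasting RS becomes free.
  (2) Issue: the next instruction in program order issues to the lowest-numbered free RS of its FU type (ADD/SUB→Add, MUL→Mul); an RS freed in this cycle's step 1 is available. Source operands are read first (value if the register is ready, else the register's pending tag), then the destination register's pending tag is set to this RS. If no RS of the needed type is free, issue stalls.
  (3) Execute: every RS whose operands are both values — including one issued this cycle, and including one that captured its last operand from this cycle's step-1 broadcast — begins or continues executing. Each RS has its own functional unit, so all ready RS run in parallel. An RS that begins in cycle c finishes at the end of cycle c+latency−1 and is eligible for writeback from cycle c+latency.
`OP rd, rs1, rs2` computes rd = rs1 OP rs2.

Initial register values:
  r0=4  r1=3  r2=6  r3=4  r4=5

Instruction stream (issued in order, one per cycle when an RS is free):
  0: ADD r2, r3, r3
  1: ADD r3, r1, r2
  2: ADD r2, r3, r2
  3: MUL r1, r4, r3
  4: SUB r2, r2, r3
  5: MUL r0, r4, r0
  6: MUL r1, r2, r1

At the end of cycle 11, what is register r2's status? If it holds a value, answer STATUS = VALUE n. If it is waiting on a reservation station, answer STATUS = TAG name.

cycle 1: issue ADD r2<-Add1 // r0:4,r1:3,r2:Add1,r3:4,r4:5
cycle 2: issue ADD r3<-Add2 // r0:4,r1:3,r2:Add1,r3:Add2,r4:5
cycle 3: CDB Add1=8; issue ADD r2<-Add1 // r0:4,r1:3,r2:Add1,r3:Add2,r4:5
cycle 4: issue MUL r1<-Mul1 // r0:4,r1:Mul1,r2:Add1,r3:Add2,r4:5
cycle 5: CDB Add2=11; issue SUB r2<-Add2 // r0:4,r1:Mul1,r2:Add2,r3:11,r4:5
cycle 6: issue MUL r0<-Mul2 // r0:Mul2,r1:Mul1,r2:Add2,r3:11,r4:5
cycle 7: CDB Add1=19; stall // r0:Mul2,r1:Mul1,r2:Add2,r3:11,r4:5
cycle 8: stall // r0:Mul2,r1:Mul1,r2:Add2,r3:11,r4:5
cycle 9: CDB Add2=8; stall // r0:Mul2,r1:Mul1,r2:8,r3:11,r4:5
cycle 10: CDB Mul1=55; issue MUL r1<-Mul1 // r0:Mul2,r1:Mul1,r2:8,r3:11,r4:5
cycle 11: CDB Mul2=20 // r0:20,r1:Mul1,r2:8,r3:11,r4:5

STATUS = VALUE 8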